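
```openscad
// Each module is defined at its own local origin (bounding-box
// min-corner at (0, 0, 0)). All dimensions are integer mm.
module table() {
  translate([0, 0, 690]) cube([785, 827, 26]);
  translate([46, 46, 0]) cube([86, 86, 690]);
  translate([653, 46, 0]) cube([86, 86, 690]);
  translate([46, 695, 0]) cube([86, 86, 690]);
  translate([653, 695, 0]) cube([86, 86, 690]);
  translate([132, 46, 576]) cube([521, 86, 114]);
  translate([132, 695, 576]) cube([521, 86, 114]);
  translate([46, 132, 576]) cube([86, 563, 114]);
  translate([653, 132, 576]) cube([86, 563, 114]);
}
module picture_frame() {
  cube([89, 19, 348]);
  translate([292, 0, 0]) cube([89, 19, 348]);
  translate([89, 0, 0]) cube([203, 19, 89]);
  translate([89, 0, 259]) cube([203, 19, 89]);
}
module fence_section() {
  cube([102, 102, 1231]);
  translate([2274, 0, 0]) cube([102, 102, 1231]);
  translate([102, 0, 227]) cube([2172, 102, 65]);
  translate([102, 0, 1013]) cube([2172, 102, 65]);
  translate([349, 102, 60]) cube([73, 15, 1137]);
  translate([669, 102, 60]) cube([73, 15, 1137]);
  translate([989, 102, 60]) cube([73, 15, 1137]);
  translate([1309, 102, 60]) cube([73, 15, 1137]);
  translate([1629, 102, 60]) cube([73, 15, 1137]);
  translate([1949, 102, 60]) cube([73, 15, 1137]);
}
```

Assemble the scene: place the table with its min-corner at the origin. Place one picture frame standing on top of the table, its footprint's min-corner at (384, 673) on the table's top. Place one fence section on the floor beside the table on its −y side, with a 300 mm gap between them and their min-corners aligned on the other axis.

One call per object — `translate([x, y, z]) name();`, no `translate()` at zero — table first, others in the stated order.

table();
translate([384, 673, 716]) picture_frame();
translate([0, -417, 0]) fence_section();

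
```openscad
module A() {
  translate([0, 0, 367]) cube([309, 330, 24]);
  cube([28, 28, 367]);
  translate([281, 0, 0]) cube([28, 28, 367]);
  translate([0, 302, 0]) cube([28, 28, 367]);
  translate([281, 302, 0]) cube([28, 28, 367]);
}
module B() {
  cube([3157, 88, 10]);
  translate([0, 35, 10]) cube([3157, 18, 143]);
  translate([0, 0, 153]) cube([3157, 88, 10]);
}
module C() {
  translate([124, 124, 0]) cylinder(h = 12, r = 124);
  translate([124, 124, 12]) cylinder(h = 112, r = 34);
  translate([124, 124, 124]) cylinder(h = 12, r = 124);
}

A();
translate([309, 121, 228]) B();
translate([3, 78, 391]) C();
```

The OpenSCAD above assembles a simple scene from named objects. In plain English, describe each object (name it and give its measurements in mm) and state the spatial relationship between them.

A is a simple wooden stool: a rectangular seat 309 mm (x) by 330 mm (y), 24 mm thick, top face at z = 391 mm, on four square legs, each 28×28 mm in cross-section. The legs rest on z = 0, each flush with a corner of the seat.

B is an I-beam lying along x, 3157 mm long. Overall section height 163 mm. Two flanges 88 mm wide (y) and 10 mm thick, one on the floor and one at the top; a web 18 mm thick runs between them, centred on the flange width.

C is a spool: two coaxial disc flanges of radius 124 mm and thickness 12 mm, joined by a core cylinder of radius 34 mm and height 112 mm. The lower flange rests on z = 0 and the three cylinders share a vertical axis.

The I-beam is beside the stool with their tops flush at z = 391. The spool is on top of the stool.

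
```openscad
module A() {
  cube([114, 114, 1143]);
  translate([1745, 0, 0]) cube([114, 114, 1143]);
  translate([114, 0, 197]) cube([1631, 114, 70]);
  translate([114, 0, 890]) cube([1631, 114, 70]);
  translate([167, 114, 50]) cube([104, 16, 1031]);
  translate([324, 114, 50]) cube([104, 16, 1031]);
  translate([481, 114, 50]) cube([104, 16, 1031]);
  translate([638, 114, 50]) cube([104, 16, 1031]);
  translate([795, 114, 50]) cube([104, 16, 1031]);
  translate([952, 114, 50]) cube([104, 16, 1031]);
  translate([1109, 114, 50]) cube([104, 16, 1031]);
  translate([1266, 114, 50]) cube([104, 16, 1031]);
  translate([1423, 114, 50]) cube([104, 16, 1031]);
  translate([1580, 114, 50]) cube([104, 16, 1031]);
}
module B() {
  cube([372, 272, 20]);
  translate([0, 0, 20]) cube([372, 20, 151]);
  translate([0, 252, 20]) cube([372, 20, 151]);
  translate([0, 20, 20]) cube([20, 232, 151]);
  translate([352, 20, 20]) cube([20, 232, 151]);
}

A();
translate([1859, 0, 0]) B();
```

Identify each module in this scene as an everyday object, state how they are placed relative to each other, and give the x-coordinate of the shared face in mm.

A is a fence section. B is an open box. The open box is against the fence section's +x side, with their −y faces flush. The x-coordinate of the shared face is 1859 mm.

The fence section's +x face and the open box's −x face are both at x = 1859 mm.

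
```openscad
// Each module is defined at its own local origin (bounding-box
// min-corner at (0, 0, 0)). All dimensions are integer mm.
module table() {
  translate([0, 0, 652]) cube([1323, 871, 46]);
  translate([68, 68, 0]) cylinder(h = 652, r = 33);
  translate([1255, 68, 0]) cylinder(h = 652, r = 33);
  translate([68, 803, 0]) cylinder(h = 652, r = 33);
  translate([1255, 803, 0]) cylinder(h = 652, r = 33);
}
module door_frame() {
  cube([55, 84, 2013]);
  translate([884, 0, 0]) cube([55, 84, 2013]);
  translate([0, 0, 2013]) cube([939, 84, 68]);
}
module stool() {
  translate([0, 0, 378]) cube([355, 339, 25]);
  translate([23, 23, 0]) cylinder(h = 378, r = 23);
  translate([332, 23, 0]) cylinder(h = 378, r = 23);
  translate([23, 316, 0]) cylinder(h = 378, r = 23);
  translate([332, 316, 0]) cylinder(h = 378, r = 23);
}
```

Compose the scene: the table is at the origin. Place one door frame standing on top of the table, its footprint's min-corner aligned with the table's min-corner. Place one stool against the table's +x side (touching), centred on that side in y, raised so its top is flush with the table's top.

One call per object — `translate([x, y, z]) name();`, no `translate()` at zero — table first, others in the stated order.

table();
translate([0, 0, 698]) door_frame();
translate([1323, 266, 295]) stool();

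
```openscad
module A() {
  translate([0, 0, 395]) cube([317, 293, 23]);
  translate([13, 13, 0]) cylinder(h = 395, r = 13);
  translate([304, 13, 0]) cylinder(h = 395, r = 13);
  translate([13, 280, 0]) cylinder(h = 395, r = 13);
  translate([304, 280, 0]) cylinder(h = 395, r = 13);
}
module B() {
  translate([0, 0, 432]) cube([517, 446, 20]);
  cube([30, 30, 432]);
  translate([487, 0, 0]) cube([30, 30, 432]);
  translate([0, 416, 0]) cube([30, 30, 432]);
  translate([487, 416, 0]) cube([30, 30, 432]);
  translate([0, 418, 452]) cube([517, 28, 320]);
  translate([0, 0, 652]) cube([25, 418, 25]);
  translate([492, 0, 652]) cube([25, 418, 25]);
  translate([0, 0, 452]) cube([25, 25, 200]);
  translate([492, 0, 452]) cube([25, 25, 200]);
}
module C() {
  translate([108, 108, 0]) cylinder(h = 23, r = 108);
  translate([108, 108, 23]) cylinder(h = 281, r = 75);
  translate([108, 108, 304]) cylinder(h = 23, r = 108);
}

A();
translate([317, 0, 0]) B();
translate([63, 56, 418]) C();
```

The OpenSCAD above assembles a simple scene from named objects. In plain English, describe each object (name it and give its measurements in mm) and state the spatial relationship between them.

A is a four-legged stool. The seat is 317×293 mm, 23 mm thick, top at z = 418 mm. It stands on four round legs, each 26 mm in diameter, from z = 0 to the seat underside, each leg's axis is inset half a diameter from the nearest pair of seat edges (so the leg's bounding box is flush with the corner).

B is a chair. The seat is a 517×446×20 mm slab with its top at z = 452 mm, on four 30×30 mm corner legs (flush with the seat edges, standing on z = 0). A flat backrest 28 mm thick, 320 mm tall, spans the full seat width and rises from the seat top along its +y edge, rear face flush with the rear of the seat. Two armrests of 25×25 mm section run along each side from the seat's front edge to the front of the backrest, top faces 225 mm above the seat top and outer faces flush with the seat's x-edges; a 25×25 mm post under the front of each armrest stands on the seat at the front corner.

C is a spool: two coaxial disc flanges of radius 108 mm and thickness 23 mm, joined by a core cylinder of radius 75 mm and height 281 mm. The lower flange rests on z = 0 and the three cylinders share a vertical axis.

The chair is against the stool's +x side, with their −y faces flush. The spool is on top of the stool.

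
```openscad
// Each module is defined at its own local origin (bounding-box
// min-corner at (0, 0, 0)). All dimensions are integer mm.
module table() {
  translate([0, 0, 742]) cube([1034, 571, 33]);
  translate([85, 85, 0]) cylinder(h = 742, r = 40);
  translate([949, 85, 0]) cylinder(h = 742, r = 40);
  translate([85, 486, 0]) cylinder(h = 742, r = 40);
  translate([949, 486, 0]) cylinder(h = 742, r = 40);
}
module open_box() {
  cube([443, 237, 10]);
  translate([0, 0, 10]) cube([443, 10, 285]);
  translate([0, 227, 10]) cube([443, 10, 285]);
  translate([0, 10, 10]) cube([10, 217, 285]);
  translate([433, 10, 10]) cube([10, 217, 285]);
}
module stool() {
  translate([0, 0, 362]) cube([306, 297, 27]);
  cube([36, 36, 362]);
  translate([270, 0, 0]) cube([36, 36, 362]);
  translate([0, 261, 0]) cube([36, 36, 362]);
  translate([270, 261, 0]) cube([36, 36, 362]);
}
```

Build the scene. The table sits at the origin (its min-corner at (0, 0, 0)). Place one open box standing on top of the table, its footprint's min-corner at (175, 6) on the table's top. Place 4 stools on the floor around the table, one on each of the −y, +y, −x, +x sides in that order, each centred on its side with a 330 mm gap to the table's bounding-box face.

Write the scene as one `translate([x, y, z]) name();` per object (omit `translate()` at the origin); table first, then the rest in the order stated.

table();
translate([175, 6, 775]) open_box();
translate([364, -627, 0]) stool();
translate([364, 901, 0]) stool();
translate([-636, 137, 0]) stool();
translate([1364, 137, 0]) stool();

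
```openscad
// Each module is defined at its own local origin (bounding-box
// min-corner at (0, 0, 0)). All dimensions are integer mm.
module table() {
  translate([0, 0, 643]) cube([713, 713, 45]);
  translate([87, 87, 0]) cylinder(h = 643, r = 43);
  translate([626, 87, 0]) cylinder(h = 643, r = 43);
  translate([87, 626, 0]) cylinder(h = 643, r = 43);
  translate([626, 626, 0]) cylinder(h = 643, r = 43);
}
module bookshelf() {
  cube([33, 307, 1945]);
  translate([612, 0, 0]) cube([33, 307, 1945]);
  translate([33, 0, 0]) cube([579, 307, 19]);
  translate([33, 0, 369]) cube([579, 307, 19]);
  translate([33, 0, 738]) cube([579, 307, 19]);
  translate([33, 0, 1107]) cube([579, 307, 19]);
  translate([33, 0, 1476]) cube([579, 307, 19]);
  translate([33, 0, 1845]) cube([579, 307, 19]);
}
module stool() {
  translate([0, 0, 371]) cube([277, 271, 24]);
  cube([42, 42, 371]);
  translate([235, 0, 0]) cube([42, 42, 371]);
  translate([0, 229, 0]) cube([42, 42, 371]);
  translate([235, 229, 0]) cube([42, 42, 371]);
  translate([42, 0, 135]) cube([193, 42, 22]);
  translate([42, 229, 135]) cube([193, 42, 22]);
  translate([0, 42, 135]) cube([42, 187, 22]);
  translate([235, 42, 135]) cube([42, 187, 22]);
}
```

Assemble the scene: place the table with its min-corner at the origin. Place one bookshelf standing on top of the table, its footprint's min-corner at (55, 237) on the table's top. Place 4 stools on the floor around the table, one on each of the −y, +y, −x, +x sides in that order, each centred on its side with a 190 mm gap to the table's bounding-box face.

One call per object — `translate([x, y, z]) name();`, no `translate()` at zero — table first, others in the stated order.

table();
translate([55, 237, 688]) bookshelf();
translate([218, -461, 0]) stool();
translate([218, 903, 0]) stool();
translate([-467, 221, 0]) stool();
translate([903, 221, 0]) stool();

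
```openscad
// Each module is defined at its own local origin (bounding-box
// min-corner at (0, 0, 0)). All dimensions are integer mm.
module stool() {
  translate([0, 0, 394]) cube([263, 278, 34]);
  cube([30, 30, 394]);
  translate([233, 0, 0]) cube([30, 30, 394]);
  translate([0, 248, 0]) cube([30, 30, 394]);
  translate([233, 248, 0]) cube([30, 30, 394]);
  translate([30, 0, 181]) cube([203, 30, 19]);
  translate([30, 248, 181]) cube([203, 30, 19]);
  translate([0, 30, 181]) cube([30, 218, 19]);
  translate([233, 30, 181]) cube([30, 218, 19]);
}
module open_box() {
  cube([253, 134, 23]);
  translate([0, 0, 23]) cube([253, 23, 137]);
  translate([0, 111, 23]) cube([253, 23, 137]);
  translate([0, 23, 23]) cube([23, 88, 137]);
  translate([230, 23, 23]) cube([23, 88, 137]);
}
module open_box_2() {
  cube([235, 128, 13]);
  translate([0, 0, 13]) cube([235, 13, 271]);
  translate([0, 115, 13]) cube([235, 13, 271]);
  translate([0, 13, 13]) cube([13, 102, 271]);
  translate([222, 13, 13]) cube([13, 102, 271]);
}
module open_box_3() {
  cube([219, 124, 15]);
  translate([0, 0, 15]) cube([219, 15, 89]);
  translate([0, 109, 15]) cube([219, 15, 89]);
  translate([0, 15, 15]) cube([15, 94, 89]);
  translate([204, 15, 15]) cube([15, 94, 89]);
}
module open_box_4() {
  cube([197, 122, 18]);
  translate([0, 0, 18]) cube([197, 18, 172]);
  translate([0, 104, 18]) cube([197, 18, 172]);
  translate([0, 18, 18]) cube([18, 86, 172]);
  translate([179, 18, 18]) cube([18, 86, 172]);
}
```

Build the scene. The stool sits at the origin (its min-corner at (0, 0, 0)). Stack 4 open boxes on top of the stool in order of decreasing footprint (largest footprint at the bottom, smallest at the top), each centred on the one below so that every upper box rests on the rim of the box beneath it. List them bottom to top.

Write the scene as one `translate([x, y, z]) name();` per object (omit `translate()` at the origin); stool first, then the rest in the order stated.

stool();
translate([5, 72, 428]) open_box();
translate([14, 75, 588]) open_box_2();
translate([22, 77, 872]) open_box_3();
translate([33, 78, 976]) open_box_4();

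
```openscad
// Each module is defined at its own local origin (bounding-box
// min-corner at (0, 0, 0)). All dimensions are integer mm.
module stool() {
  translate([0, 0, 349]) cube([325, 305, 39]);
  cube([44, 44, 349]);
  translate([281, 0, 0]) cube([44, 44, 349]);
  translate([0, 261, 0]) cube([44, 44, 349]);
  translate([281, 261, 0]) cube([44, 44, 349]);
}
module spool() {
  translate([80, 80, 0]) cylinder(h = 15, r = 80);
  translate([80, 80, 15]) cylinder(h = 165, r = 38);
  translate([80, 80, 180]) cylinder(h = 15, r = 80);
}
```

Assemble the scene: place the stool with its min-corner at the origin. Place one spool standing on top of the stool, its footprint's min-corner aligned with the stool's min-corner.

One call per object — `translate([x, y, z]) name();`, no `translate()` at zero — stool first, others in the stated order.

stool();
translate([0, 0, 388]) spool();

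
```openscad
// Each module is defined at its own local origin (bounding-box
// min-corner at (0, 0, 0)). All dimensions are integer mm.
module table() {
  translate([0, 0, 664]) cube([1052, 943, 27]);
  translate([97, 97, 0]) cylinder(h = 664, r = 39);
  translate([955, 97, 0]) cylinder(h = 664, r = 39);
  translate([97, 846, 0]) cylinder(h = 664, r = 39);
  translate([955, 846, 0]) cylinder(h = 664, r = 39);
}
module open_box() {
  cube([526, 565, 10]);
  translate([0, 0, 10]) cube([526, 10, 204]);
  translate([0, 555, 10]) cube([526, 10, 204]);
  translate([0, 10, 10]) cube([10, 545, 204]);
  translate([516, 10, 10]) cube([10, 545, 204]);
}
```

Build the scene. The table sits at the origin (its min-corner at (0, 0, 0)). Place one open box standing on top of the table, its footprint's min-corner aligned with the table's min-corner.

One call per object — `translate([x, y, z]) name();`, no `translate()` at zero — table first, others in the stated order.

table();
translate([0, 0, 691]) open_box();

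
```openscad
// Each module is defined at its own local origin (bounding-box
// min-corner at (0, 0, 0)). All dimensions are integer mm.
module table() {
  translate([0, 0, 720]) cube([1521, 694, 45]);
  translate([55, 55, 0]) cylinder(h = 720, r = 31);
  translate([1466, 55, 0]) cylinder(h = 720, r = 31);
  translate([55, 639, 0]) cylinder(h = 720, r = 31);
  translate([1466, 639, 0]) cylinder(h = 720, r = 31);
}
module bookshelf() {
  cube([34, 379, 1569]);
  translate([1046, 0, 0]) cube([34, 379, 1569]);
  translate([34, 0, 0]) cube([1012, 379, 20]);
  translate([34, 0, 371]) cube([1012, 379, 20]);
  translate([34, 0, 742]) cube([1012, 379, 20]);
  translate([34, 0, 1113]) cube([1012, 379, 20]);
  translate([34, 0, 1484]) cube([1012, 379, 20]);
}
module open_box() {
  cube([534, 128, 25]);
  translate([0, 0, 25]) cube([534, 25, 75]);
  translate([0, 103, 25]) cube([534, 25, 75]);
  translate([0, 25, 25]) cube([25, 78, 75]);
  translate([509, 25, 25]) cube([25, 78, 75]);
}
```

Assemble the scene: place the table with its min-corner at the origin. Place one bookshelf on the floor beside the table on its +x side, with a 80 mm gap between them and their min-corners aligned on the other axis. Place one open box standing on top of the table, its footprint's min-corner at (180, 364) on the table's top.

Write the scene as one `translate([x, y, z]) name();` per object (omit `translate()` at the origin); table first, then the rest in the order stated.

table();
translate([1601, 0, 0]) bookshelf();
translate([180, 364, 765]) open_box();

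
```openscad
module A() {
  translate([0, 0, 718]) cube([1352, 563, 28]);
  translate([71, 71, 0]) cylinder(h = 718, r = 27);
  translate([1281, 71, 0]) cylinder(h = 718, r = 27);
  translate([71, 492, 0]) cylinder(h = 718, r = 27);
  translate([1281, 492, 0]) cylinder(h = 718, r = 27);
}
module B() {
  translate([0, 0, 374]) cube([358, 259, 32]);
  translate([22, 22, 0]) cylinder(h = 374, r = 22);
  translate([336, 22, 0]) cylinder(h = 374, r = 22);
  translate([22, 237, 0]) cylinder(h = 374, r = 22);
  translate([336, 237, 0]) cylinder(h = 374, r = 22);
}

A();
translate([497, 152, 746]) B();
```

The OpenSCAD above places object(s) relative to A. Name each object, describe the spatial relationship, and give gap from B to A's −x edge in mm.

The stool's min-x is at 497; the table's min-x is 0; gap = 497 mm.

A is a table. B is a stool. The stool is on top of the table, centred. The gap from the stool to the table's −x edge is 497 mm.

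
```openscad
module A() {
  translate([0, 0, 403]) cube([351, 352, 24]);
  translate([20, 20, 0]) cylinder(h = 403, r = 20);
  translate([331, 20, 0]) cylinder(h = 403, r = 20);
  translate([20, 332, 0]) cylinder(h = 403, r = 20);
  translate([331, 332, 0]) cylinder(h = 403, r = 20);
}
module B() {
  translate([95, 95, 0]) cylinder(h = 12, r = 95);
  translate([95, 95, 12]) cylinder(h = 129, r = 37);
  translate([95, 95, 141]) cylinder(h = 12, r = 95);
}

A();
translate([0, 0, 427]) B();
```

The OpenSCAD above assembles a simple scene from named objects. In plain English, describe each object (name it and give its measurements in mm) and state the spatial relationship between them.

A is a four-legged stool. The seat is a 351×352×24 mm slab whose top surface is at z = 427 mm; four round legs, each 40 mm in diameter, run from the floor (z = 0) to the underside of the seat, each leg's axis is inset half a diameter from the nearest pair of seat edges (so the leg's bounding box is flush with the corner).

B is a spool: two coaxial disc flanges of radius 95 mm and thickness 12 mm, joined by a core cylinder of radius 37 mm and height 129 mm. The lower flange rests on z = 0 and the three cylinders share a vertical axis.

The spool is on top of the stool.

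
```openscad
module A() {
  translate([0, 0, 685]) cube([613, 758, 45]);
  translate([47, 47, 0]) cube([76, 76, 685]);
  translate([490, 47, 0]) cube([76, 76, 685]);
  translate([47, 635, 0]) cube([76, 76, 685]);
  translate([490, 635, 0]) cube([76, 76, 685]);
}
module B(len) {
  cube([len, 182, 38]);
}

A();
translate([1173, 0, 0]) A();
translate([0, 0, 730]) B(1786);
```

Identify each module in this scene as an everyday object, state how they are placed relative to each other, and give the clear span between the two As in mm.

A is a table. B is a beam. A beam spans the tops of two tables. The clear span between the two tables is 560 mm.

Second table starts at x = 1173; first ends at x = 613; clear span = 1173 − 613 = 560 mm.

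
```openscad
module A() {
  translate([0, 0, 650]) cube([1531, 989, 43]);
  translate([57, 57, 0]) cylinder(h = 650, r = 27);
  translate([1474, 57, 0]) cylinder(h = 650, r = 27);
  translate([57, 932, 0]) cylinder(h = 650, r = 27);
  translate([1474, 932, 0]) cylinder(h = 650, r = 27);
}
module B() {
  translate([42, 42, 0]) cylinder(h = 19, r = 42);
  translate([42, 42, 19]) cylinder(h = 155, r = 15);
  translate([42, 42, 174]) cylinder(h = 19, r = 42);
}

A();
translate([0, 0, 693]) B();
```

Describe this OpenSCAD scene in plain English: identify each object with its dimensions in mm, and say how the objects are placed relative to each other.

A is a table with a 1531×989 mm rectangular top, 43 mm thick, top surface at z = 693 mm, supported by four round legs of 54 mm diameter, each leg's bounding box inset 30 mm from the nearest pair of top edges, running from the floor.

B is a spool: two coaxial disc flanges of radius 42 mm and thickness 19 mm, joined by a core cylinder of radius 15 mm and height 155 mm. The lower flange rests on z = 0 and the three cylinders share a vertical axis.

The spool is on top of the table.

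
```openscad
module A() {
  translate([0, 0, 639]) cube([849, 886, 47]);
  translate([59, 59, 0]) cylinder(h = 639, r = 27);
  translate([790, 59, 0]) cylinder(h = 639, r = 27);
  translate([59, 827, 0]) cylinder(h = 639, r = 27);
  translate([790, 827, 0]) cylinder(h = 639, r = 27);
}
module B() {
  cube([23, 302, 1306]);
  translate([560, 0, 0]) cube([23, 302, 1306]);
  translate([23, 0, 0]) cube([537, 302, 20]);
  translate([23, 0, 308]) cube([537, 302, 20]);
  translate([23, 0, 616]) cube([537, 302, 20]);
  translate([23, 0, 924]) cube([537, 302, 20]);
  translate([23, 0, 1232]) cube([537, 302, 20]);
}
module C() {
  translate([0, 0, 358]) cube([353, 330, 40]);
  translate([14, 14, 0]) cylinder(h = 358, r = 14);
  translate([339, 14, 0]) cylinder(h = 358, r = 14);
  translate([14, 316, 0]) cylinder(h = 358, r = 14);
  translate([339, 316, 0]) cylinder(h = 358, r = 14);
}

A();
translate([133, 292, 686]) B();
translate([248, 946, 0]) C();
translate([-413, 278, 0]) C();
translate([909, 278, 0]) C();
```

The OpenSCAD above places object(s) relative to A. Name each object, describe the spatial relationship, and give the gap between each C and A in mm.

A is a table. B is a bookshelf. C is a stool. The bookshelf is on top of the table, centred. Three stools sit around the table at the +y, −x, +x sides. The gap between each stool and the table is 60 mm.

Each stool's nearest face is 60 mm from the table's bounding box.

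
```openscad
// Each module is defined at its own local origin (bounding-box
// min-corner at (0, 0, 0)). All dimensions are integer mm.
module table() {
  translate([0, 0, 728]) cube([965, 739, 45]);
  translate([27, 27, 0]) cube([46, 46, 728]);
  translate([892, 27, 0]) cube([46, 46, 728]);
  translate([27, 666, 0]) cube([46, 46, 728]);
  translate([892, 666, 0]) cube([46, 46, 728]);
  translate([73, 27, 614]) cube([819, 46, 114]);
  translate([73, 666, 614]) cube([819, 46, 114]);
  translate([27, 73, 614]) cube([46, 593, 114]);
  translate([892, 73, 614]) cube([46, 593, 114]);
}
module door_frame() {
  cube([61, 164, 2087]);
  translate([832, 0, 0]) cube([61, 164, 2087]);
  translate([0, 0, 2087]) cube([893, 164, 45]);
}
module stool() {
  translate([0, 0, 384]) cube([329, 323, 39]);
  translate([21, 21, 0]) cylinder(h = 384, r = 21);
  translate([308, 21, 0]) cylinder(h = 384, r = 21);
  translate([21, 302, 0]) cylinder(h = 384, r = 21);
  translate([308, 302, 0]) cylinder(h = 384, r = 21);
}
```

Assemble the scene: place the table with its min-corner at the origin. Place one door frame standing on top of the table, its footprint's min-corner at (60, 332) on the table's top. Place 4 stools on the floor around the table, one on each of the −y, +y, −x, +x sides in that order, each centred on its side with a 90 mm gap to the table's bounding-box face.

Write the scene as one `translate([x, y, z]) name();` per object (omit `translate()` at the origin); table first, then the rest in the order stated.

table();
translate([60, 332, 773]) door_frame();
translate([318, -413, 0]) stool();
translate([318, 829, 0]) stool();
translate([-419, 208, 0]) stool();
translate([1055, 208, 0]) stool();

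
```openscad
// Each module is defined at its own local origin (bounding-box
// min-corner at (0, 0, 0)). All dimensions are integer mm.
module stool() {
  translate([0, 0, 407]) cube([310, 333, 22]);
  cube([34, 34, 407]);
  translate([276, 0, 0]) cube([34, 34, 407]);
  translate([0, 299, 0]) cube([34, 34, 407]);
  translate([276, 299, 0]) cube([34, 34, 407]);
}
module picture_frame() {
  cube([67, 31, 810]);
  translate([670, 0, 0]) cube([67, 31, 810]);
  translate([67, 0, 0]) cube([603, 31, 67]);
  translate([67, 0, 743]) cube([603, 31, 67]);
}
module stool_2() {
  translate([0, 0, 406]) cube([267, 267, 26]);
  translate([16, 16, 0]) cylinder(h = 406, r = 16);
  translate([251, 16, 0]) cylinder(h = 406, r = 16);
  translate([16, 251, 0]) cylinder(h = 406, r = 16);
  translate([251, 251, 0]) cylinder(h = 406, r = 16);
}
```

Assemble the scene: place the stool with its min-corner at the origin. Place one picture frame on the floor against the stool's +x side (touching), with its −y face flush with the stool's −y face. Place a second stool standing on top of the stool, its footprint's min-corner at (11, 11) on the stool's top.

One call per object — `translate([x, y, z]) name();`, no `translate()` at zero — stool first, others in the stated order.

stool();
translate([310, 0, 0]) picture_frame();
translate([11, 11, 429]) stool_2();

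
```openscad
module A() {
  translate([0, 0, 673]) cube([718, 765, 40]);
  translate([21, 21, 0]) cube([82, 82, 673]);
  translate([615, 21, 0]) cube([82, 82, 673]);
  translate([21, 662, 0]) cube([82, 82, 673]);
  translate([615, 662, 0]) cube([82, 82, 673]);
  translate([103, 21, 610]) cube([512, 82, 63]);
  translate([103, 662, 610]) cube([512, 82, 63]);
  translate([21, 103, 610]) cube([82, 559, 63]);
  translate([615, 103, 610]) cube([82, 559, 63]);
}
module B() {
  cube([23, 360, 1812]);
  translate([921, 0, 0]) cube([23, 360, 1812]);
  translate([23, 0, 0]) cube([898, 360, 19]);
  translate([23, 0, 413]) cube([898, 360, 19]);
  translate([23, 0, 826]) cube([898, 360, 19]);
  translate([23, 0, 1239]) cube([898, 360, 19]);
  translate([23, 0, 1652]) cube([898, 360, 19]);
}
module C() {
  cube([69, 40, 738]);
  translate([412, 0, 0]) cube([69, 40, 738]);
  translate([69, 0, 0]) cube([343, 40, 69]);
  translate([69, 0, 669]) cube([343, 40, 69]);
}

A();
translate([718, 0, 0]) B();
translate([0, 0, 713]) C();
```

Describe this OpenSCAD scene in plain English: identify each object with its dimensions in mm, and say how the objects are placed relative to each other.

A is a table: top 718 mm (x) × 765 mm (y), 40 mm thick, upper face at z = 713 mm, on four 82×82 mm square legs, each inset 21 mm from the nearest pair of top edges, running from z = 0 to the bottom of the top. Four apron rails, 82 mm thick and 63 mm tall, run between adjacent legs with their top edges flush with the underside of the top and their outer faces flush with the legs' outer faces.

B is a bookshelf 944 mm wide overall, 360 mm deep and 1812 mm tall. The two sides are 23 mm thick vertical panels. 5 horizontal shelves of 19 mm thickness span between the inner faces of the sides; the lowest shelf sits on the floor and shelves are stacked with a clear vertical gap of 394 mm between each pair.

C is a picture frame with a 343×600 mm rectangular opening (x by z) and a uniform 69 mm border on every side. Frame depth is 40 mm along y. It is built from two vertical stiles running the full outside height and two horizontal rails spanning the gap between the stiles.

The bookshelf is against the table's +x side, with their −y faces flush. The picture frame is on top of the table.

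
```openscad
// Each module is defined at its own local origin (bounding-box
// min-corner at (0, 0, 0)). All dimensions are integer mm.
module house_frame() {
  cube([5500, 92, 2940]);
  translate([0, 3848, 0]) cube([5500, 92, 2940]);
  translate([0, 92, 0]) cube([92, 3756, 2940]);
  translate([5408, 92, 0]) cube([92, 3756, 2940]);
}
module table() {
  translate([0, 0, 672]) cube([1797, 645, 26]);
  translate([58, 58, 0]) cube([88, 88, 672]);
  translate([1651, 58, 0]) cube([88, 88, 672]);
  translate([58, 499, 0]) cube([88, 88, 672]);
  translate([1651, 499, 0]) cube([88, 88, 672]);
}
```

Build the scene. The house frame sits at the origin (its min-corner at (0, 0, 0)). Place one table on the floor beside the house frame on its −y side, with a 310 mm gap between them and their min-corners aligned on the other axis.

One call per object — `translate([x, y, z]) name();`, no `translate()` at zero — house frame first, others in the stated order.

house_frame();
translate([0, -955, 0]) table();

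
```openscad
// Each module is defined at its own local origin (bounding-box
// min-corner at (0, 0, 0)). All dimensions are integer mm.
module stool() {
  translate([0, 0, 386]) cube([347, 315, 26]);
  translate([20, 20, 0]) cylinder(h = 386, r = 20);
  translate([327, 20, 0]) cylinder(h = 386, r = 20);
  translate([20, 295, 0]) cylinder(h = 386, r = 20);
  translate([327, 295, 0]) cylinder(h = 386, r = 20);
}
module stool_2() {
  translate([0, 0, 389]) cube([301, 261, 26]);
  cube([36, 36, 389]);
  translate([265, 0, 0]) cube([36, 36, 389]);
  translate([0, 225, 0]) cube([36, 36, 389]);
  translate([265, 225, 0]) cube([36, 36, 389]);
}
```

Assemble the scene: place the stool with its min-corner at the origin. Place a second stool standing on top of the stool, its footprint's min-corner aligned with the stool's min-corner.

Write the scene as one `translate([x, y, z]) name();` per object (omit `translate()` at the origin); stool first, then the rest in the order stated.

stool();
translate([0, 0, 412]) stool_2();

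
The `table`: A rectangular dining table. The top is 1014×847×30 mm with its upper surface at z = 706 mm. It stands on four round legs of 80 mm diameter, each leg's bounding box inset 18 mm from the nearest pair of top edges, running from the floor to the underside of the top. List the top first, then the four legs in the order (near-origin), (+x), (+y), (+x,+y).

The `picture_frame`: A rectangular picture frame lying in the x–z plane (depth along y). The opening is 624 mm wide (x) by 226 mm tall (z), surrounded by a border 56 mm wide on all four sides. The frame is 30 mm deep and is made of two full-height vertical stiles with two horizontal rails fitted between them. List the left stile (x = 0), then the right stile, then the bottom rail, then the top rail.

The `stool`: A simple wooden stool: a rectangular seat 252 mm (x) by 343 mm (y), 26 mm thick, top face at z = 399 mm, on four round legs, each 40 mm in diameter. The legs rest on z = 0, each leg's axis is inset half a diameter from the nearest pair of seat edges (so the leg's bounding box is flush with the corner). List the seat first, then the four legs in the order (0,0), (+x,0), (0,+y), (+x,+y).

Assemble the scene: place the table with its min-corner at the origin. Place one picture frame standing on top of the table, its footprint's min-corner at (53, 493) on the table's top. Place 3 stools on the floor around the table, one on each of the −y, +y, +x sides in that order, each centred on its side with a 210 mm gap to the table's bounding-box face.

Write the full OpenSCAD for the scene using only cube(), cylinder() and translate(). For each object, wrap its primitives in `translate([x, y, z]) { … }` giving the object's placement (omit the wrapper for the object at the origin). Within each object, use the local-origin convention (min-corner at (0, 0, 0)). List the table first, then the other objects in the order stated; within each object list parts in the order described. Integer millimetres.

translate([0, 0, 676]) cube([1014, 847, 30]);
translate([58, 58, 0]) cylinder(h = 676, r = 40);
translate([956, 58, 0]) cylinder(h = 676, r = 40);
translate([58, 789, 0]) cylinder(h = 676, r = 40);
translate([956, 789, 0]) cylinder(h = 676, r = 40);
translate([53, 493, 706]) {
  cube([56, 30, 338]);
  translate([680, 0, 0]) cube([56, 30, 338]);
  translate([56, 0, 0]) cube([624, 30, 56]);
  translate([56, 0, 282]) cube([624, 30, 56]);
}
translate([381, -553, 0]) {
  translate([0, 0, 373]) cube([252, 343, 26]);
  translate([20, 20, 0]) cylinder(h = 373, r = 20);
  translate([232, 20, 0]) cylinder(h = 373, r = 20);
  translate([20, 323, 0]) cylinder(h = 373, r = 20);
  translate([232, 323, 0]) cylinder(h = 373, r = 20);
}
translate([381, 1057, 0]) {
  translate([0, 0, 373]) cube([252, 343, 26]);
  translate([20, 20, 0]) cylinder(h = 373, r = 20);
  translate([232, 20, 0]) cylinder(h = 373, r = 20);
  translate([20, 323, 0]) cylinder(h = 373, r = 20);
  translate([232, 323, 0]) cylinder(h = 373, r = 20);
}
translate([1224, 252, 0]) {
  translate([0, 0, 373]) cube([252, 343, 26]);
  translate([20, 20, 0]) cylinder(h = 373, r = 20);
  translate([232, 20, 0]) cylinder(h = 373, r = 20);
  translate([20, 323, 0]) cylinder(h = 373, r = 20);
  translate([232, 323, 0]) cylinder(h = 373, r = 20);
}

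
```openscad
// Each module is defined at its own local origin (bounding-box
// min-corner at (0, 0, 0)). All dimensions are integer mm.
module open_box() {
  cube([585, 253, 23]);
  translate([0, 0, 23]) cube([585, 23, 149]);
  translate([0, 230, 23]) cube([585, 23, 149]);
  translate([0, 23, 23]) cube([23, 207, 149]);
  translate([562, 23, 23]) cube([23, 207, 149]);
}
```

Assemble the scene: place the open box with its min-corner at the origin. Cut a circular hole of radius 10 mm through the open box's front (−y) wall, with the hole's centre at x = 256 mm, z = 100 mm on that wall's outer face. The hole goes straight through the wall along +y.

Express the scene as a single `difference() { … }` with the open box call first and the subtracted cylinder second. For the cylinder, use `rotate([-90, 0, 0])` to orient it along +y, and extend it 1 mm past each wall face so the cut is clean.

difference() {
  open_box();
  translate([256, -1, 100]) rotate([-90, 0, 0]) cylinder(h = 25, r = 10);
}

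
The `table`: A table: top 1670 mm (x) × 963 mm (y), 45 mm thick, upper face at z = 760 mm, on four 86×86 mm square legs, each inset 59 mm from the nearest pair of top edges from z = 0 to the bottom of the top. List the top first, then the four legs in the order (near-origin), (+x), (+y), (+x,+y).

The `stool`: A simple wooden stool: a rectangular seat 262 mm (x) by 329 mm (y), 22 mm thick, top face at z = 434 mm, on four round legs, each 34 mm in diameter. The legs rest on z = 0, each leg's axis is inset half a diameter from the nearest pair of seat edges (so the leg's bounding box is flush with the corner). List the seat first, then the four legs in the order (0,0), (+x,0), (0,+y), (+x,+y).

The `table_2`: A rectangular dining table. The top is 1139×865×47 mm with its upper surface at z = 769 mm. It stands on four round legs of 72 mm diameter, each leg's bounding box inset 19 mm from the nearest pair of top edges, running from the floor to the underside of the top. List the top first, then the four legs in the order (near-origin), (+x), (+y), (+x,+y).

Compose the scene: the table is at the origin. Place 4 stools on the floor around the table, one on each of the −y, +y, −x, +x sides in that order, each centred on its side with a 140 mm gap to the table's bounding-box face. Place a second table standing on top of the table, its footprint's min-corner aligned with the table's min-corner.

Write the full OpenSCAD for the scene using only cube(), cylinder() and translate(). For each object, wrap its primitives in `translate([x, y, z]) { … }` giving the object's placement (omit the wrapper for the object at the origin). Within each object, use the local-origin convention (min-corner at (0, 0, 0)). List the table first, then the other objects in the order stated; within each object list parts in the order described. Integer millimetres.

translate([0, 0, 715]) cube([1670, 963, 45]);
translate([59, 59, 0]) cube([86, 86, 715]);
translate([1525, 59, 0]) cube([86, 86, 715]);
translate([59, 818, 0]) cube([86, 86, 715]);
translate([1525, 818, 0]) cube([86, 86, 715]);
translate([704, -469, 0]) {
  translate([0, 0, 412]) cube([262, 329, 22]);
  translate([17, 17, 0]) cylinder(h = 412, r = 17);
  translate([245, 17, 0]) cylinder(h = 412, r = 17);
  translate([17, 312, 0]) cylinder(h = 412, r = 17);
  translate([245, 312, 0]) cylinder(h = 412, r = 17);
}
translate([704, 1103, 0]) {
  translate([0, 0, 412]) cube([262, 329, 22]);
  translate([17, 17, 0]) cylinder(h = 412, r = 17);
  translate([245, 17, 0]) cylinder(h = 412, r = 17);
  translate([17, 312, 0]) cylinder(h = 412, r = 17);
  translate([245, 312, 0]) cylinder(h = 412, r = 17);
}
translate([-402, 317, 0]) {
  translate([0, 0, 412]) cube([262, 329, 22]);
  translate([17, 17, 0]) cylinder(h = 412, r = 17);
  translate([245, 17, 0]) cylinder(h = 412, r = 17);
  translate([17, 312, 0]) cylinder(h = 412, r = 17);
  translate([245, 312, 0]) cylinder(h = 412, r = 17);
}
translate([1810, 317, 0]) {
  translate([0, 0, 412]) cube([262, 329, 22]);
  translate([17, 17, 0]) cylinder(h = 412, r = 17);
  translate([245, 17, 0]) cylinder(h = 412, r = 17);
  translate([17, 312, 0]) cylinder(h = 412, r = 17);
  translate([245, 312, 0]) cylinder(h = 412, r = 17);
}
translate([0, 0, 760]) {
  translate([0, 0, 722]) cube([1139, 865, 47]);
  translate([55, 55, 0]) cylinder(h = 722, r = 36);
  translate([1084, 55, 0]) cylinder(h = 722, r = 36);
  translate([55, 810, 0]) cylinder(h = 722, r = 36);
  translate([1084, 810, 0]) cylinder(h = 722, r = 36);
}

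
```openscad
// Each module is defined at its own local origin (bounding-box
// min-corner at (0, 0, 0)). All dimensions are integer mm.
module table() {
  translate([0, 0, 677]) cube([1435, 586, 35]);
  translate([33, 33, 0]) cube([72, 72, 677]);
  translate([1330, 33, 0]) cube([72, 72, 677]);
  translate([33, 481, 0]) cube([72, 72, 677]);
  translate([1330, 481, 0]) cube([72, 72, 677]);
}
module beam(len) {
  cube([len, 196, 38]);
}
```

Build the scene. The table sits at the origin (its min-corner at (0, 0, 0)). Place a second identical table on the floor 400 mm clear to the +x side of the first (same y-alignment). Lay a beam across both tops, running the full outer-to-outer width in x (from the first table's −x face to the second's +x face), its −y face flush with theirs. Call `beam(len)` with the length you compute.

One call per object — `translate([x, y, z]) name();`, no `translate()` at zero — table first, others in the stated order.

table();
translate([1835, 0, 0]) table();
translate([0, 0, 712]) beam(3270);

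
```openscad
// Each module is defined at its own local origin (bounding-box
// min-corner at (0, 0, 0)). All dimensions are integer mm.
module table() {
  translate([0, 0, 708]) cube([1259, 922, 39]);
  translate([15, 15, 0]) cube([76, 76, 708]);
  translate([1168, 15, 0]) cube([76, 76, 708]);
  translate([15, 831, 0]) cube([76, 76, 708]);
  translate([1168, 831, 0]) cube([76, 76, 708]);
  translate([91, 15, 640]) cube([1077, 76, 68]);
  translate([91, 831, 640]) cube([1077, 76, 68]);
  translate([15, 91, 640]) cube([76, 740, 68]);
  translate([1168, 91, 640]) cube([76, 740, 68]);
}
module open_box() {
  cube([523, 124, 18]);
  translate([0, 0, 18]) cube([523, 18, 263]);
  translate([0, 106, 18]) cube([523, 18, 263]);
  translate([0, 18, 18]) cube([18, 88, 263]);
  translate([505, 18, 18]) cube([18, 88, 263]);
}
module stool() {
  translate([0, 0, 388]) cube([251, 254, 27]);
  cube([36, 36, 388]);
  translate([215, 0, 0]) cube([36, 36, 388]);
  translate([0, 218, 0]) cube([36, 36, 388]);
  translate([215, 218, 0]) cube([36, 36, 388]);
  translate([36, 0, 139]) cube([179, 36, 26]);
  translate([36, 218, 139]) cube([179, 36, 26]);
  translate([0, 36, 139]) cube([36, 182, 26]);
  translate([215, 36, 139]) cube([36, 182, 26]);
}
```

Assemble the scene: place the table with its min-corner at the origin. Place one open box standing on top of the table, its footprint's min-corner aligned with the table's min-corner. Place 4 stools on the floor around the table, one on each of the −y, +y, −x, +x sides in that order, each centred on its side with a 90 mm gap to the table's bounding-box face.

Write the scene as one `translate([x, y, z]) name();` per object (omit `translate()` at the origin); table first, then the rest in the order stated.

table();
translate([0, 0, 747]) open_box();
translate([504, -344, 0]) stool();
translate([504, 1012, 0]) stool();
translate([-341, 334, 0]) stool();
translate([1349, 334, 0]) stool();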